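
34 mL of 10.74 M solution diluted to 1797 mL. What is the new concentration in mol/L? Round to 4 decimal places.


Dilution: M1*V1 = M2*V2, solve for M2.
M2 = M1*V1 / V2
M2 = 10.74 * 34 / 1797
M2 = 365.16 / 1797
M2 = 0.20320534 mol/L, rounded to 4 dp:

0.2032 mol/L


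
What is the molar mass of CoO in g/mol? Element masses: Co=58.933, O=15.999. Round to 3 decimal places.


M = sum(count * atomic_mass) over atoms.
M = 1*58.933 + 1*15.999
M = 58.933 + 15.999
M = 74.932 g/mol, rounded to 3 dp:

74.932 g/mol


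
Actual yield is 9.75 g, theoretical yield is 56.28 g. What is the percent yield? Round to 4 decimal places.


% yield = 100 * actual / theoretical
% yield = 100 * 9.75 / 56.28
% yield = 17.32409382 %, rounded to 4 dp:

17.3241 %


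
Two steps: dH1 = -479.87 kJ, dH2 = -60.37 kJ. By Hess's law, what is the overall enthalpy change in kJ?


Hess's law: enthalpy is a state function, so add the step enthalpies.
dH_total = dH1 + dH2 = -479.87 + (-60.37)
dH_total = -540.24 kJ:

-540.24 kJ


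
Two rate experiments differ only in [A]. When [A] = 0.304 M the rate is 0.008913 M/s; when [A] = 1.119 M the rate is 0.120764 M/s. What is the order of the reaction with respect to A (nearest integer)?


Rate is proportional to [A]^n, so rate2/rate1 = ([A]2/[A]1)^n. Take logs to solve for n.
rate2/rate1 = 0.120764 / 0.008913 = 13.5492
[A]2/[A]1 = 1.119 / 0.304 = 3.6809
n = ln(13.5492) / ln(3.6809) = 2.0
Nearest integer order:

2


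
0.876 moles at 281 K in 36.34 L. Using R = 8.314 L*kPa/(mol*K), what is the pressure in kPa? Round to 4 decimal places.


PV = nRT, solve for P = nRT / V.
nRT = 0.876 * 8.314 * 281 = 2046.541
P = 2046.541 / 36.34
P = 56.31648321 kPa, rounded to 4 dp:

56.3165 kPa


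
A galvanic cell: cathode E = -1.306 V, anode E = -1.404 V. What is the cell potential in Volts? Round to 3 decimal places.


Standard cell potential: E_cell = E_cathode - E_anode.
E_cell = -1.306 - (-1.404)
E_cell = 0.098 V, rounded to 3 dp:

0.098 V


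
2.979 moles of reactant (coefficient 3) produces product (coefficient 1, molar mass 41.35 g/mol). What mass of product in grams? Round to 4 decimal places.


Use the coefficient ratio to convert reactant moles to product moles, then multiply by the product's molar mass.
moles_P = moles_R * (coeff_P / coeff_R) = 2.979 * (1/3) = 0.993
mass_P = moles_P * M_P = 0.993 * 41.35
mass_P = 41.06055 g, rounded to 4 dp:

41.0606 g


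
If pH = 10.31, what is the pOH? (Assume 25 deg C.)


At 25 deg C, pH + pOH = 14.
pOH = 14 - pH = 14 - 10.31
pOH = 3.69:

3.69


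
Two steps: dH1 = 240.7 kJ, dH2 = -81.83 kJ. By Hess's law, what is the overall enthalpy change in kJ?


Hess's law: enthalpy is a state function, so add the step enthalpies.
dH_total = dH1 + dH2 = 240.7 + (-81.83)
dH_total = 158.87 kJ:

158.87 kJ


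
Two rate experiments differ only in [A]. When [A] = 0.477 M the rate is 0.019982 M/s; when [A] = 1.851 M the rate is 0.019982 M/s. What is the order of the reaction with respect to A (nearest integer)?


Rate is proportional to [A]^n, so rate2/rate1 = ([A]2/[A]1)^n. Take logs to solve for n.
rate2/rate1 = 0.019982 / 0.019982 = 1.0
[A]2/[A]1 = 1.851 / 0.477 = 3.8805
n = ln(1.0) / ln(3.8805) = 0.0
Nearest integer order:

0


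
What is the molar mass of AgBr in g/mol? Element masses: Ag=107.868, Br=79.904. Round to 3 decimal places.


M = sum(count * atomic_mass) over atoms.
M = 1*107.868 + 1*79.904
M = 107.868 + 79.904
M = 187.772 g/mol, rounded to 3 dp:

187.772 g/mol


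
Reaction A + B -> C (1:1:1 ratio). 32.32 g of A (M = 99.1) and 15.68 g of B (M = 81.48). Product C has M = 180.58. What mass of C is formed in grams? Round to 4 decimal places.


Find moles of each reactant; the smaller value is the limiting reagent in a 1:1:1 reaction, so moles_C equals moles of the limiter.
n_A = mass_A / M_A = 32.32 / 99.1 = 0.326135 mol
n_B = mass_B / M_B = 15.68 / 81.48 = 0.19244 mol
Limiting reagent: B (smaller), n_limiting = 0.19244 mol
mass_C = n_limiting * M_C = 0.19244 * 180.58
mass_C = 34.7508152 g, rounded to 4 dp:

34.7508 g


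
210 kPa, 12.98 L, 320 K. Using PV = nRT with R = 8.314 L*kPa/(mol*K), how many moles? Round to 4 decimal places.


PV = nRT, solve for n = PV / (RT).
PV = 210 * 12.98 = 2725.8
RT = 8.314 * 320 = 2660.48
n = 2725.8 / 2660.48
n = 1.02455196 mol, rounded to 4 dp:

1.0246 mol


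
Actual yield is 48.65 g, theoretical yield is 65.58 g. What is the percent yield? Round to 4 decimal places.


% yield = 100 * actual / theoretical
% yield = 100 * 48.65 / 65.58
% yield = 74.1842025 %, rounded to 4 dp:

74.1842 %


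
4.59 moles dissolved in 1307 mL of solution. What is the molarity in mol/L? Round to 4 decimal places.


Convert volume to liters: V_L = V_mL / 1000.
V_L = 1307 / 1000 = 1.307 L
M = n / V_L = 4.59 / 1.307
M = 3.51185922 mol/L, rounded to 4 dp:

3.5119 mol/L


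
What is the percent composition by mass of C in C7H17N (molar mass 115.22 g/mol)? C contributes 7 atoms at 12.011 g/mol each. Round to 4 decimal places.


pct = 100 * (n_elem * M_elem) / M_total
mass_contribution = 7 * 12.011 = 84.077 g/mol
pct = 100 * 84.077 / 115.22
pct = 72.9708384 %, rounded to 4 dp:

72.9708 %


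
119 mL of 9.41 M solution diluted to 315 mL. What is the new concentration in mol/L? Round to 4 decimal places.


Dilution: M1*V1 = M2*V2, solve for M2.
M2 = M1*V1 / V2
M2 = 9.41 * 119 / 315
M2 = 1119.79 / 315
M2 = 3.55488889 mol/L, rounded to 4 dp:

3.5549 mol/L


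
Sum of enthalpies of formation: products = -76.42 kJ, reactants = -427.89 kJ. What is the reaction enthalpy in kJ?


dH_rxn = sum(dH_f products) - sum(dH_f reactants)
dH_rxn = -76.42 - (-427.89)
dH_rxn = 351.47 kJ:

351.47 kJ


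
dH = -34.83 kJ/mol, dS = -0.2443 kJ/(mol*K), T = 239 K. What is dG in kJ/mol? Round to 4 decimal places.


Gibbs: dG = dH - T*dS (consistent units, dS already in kJ/(mol*K)).
T*dS = 239 * -0.2443 = -58.3877
dG = -34.83 - (-58.3877)
dG = 23.5577 kJ/mol, rounded to 4 dp:

23.5577 kJ/mol


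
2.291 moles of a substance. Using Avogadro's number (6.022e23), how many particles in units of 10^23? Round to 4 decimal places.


N = n * NA, then divide by 1e23 for the requested units.
N / 1e23 = n * 6.022
N / 1e23 = 2.291 * 6.022
N / 1e23 = 13.796402, rounded to 4 dp:

13.7964


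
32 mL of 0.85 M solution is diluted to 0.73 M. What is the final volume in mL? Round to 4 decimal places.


Dilution: M1*V1 = M2*V2, solve for V2.
V2 = M1*V1 / M2
V2 = 0.85 * 32 / 0.73
V2 = 27.2 / 0.73
V2 = 37.26027397 mL, rounded to 4 dp:

37.2603 mL


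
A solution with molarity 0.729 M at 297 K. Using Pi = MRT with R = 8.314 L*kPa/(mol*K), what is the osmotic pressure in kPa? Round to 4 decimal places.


Osmotic pressure (van't Hoff): Pi = M*R*T.
RT = 8.314 * 297 = 2469.258
Pi = 0.729 * 2469.258
Pi = 1800.089082 kPa, rounded to 4 dp:

1800.0891 kPa


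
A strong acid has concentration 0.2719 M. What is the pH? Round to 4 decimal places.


A strong acid dissociates completely, so [H+] equals the given concentration.
pH = -log10([H+]) = -log10(0.2719)
pH = 0.56559079, rounded to 4 dp:

0.5656


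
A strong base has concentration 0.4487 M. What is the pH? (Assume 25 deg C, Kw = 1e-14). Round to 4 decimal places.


A strong base dissociates completely, so [OH-] equals the given concentration.
pOH = -log10([OH-]) = -log10(0.4487) = 0.348044
pH = 14 - pOH = 14 - 0.348044
pH = 13.651956, rounded to 4 dp:

13.6520


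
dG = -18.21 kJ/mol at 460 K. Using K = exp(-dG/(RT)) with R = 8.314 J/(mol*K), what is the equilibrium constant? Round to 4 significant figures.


dG is in kJ/mol; multiply by 1000 to match R in J/(mol*K).
RT = 8.314 * 460 = 3824.44 J/mol
exponent = -dG*1000 / (RT) = -(-18.21*1000) / 3824.44 = 4.76148142
K = exp(4.76148142)
K = 116.919, rounded to 4 significant figures:

116.9


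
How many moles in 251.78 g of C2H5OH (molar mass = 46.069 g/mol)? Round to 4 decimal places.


n = mass / M
n = 251.78 / 46.069
n = 5.46528034 mol, rounded to 4 dp:

5.4653 mol


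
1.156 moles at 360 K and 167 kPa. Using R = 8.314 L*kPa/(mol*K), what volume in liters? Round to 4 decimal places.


PV = nRT, solve for V = nRT / P.
nRT = 1.156 * 8.314 * 360 = 3459.9542
V = 3459.9542 / 167
V = 20.71828862 L, rounded to 4 dp:

20.7183 L


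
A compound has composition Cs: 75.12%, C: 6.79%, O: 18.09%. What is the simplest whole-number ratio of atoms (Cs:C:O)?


Assume 100 g of compound, divide each mass% by atomic mass to get moles, then normalize by the smallest to get a raw atom ratio.
Moles per 100 g: Cs: 75.12/132.905 = 0.5652, C: 6.79/12.011 = 0.5653, O: 18.09/15.999 = 1.1307
Raw ratio (divide by min = 0.5652): Cs: 1.0, C: 1.0, O: 2.0
Multiply by 1 to clear fractions: Cs: 1.0 ~= 1, C: 1.0 ~= 1, O: 2.0 ~= 2
Reduce by GCD to get the simplest whole-number ratio:

1:1:2


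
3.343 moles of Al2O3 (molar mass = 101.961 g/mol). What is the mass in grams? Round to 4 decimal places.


mass = n * M
mass = 3.343 * 101.961
mass = 340.855623 g, rounded to 4 dp:

340.8556 g


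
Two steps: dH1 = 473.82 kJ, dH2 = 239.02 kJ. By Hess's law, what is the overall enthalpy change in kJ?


Hess's law: enthalpy is a state function, so add the step enthalpies.
dH_total = dH1 + dH2 = 473.82 + (239.02)
dH_total = 712.84 kJ:

712.84 kJ


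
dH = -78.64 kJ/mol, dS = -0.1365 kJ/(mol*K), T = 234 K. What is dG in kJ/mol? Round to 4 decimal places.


Gibbs: dG = dH - T*dS (consistent units, dS already in kJ/(mol*K)).
T*dS = 234 * -0.1365 = -31.941
dG = -78.64 - (-31.941)
dG = -46.699 kJ/mol, rounded to 4 dp:

-46.6990 kJ/mol


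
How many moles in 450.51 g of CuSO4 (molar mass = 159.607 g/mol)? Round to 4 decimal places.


n = mass / M
n = 450.51 / 159.607
n = 2.82262056 mol, rounded to 4 dp:

2.8226 mol


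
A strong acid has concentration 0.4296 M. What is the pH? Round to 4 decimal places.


A strong acid dissociates completely, so [H+] equals the given concentration.
pH = -log10([H+]) = -log10(0.4296)
pH = 0.36693573, rounded to 4 dp:

0.3669


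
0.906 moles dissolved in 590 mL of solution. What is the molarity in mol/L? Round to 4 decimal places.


Convert volume to liters: V_L = V_mL / 1000.
V_L = 590 / 1000 = 0.59 L
M = n / V_L = 0.906 / 0.59
M = 1.53559322 mol/L, rounded to 4 dp:

1.5356 mol/L


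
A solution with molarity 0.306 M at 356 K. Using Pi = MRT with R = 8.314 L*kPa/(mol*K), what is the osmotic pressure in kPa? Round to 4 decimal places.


Osmotic pressure (van't Hoff): Pi = M*R*T.
RT = 8.314 * 356 = 2959.784
Pi = 0.306 * 2959.784
Pi = 905.693904 kPa, rounded to 4 dp:

905.6939 kPa


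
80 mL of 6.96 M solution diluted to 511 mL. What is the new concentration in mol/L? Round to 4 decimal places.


Dilution: M1*V1 = M2*V2, solve for M2.
M2 = M1*V1 / V2
M2 = 6.96 * 80 / 511
M2 = 556.8 / 511
M2 = 1.08962818 mol/L, rounded to 4 dp:

1.0896 mol/L


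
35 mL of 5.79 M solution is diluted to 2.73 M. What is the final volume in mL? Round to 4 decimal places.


Dilution: M1*V1 = M2*V2, solve for V2.
V2 = M1*V1 / M2
V2 = 5.79 * 35 / 2.73
V2 = 202.65 / 2.73
V2 = 74.23076923 mL, rounded to 4 dp:

74.2308 mL


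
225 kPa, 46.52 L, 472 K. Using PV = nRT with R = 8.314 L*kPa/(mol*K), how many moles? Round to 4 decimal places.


PV = nRT, solve for n = PV / (RT).
PV = 225 * 46.52 = 10467.0
RT = 8.314 * 472 = 3924.208
n = 10467.0 / 3924.208
n = 2.66728981 mol, rounded to 4 dp:

2.6673 mol


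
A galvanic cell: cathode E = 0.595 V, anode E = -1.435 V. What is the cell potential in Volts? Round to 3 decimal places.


Standard cell potential: E_cell = E_cathode - E_anode.
E_cell = 0.595 - (-1.435)
E_cell = 2.03 V, rounded to 3 dp:

2.030 V


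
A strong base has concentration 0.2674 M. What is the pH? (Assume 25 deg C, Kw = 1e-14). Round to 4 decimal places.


A strong base dissociates completely, so [OH-] equals the given concentration.
pOH = -log10([OH-]) = -log10(0.2674) = 0.572839
pH = 14 - pOH = 14 - 0.572839
pH = 13.427161, rounded to 4 dp:

13.4272


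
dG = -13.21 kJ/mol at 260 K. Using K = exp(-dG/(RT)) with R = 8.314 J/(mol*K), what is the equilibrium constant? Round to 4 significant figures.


dG is in kJ/mol; multiply by 1000 to match R in J/(mol*K).
RT = 8.314 * 260 = 2161.64 J/mol
exponent = -dG*1000 / (RT) = -(-13.21*1000) / 2161.64 = 6.11110083
K = exp(6.11110083)
K = 450.83473, rounded to 4 significant figures:

450.8


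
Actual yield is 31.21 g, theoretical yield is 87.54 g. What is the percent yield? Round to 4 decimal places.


% yield = 100 * actual / theoretical
% yield = 100 * 31.21 / 87.54
% yield = 35.65227325 %, rounded to 4 dp:

35.6523 %


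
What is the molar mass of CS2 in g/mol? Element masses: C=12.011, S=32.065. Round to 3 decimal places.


M = sum(count * atomic_mass) over atoms.
M = 1*12.011 + 2*32.065
M = 12.011 + 64.13
M = 76.141 g/mol, rounded to 3 dp:

76.141 g/mol


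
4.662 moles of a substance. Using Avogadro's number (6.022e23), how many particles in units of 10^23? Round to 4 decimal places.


N = n * NA, then divide by 1e23 for the requested units.
N / 1e23 = n * 6.022
N / 1e23 = 4.662 * 6.022
N / 1e23 = 28.074564, rounded to 4 dp:

28.0746


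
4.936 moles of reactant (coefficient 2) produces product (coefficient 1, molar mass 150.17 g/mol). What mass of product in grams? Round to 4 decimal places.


Use the coefficient ratio to convert reactant moles to product moles, then multiply by the product's molar mass.
moles_P = moles_R * (coeff_P / coeff_R) = 4.936 * (1/2) = 2.468
mass_P = moles_P * M_P = 2.468 * 150.17
mass_P = 370.61956 g, rounded to 4 dp:

370.6196 g


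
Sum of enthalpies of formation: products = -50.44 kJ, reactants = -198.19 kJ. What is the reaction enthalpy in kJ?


dH_rxn = sum(dH_f products) - sum(dH_f reactants)
dH_rxn = -50.44 - (-198.19)
dH_rxn = 147.75 kJ:

147.75 kJ


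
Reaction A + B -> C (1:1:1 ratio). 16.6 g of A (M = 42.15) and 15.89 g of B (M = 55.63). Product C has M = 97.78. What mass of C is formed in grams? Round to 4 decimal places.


Find moles of each reactant; the smaller value is the limiting reagent in a 1:1:1 reaction, so moles_C equals moles of the limiter.
n_A = mass_A / M_A = 16.6 / 42.15 = 0.393832 mol
n_B = mass_B / M_B = 15.89 / 55.63 = 0.285637 mol
Limiting reagent: B (smaller), n_limiting = 0.285637 mol
mass_C = n_limiting * M_C = 0.285637 * 97.78
mass_C = 27.92958586 g, rounded to 4 dp:

27.9296 g


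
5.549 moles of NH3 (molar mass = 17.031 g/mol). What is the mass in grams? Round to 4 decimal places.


mass = n * M
mass = 5.549 * 17.031
mass = 94.505019 g, rounded to 4 dp:

94.5050 g


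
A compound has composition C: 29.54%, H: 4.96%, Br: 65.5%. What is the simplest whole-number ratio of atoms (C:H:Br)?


Assume 100 g of compound, divide each mass% by atomic mass to get moles, then normalize by the smallest to get a raw atom ratio.
Moles per 100 g: C: 29.54/12.011 = 2.4594, H: 4.96/1.008 = 4.9206, Br: 65.5/79.904 = 0.8197
Raw ratio (divide by min = 0.8197): C: 3.0, H: 6.003, Br: 1.0
Multiply by 1 to clear fractions: C: 3.0 ~= 3, H: 6.003 ~= 6, Br: 1.0 ~= 1
Reduce by GCD to get the simplest whole-number ratio:

3:6:1


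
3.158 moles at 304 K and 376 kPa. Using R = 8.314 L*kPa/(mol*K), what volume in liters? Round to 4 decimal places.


PV = nRT, solve for V = nRT / P.
nRT = 3.158 * 8.314 * 304 = 7981.706
V = 7981.706 / 376
V = 21.22794149 L, rounded to 4 dp:

21.2279 L


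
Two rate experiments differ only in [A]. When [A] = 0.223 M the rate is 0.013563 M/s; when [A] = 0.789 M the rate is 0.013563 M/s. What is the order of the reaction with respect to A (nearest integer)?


Rate is proportional to [A]^n, so rate2/rate1 = ([A]2/[A]1)^n. Take logs to solve for n.
rate2/rate1 = 0.013563 / 0.013563 = 1.0
[A]2/[A]1 = 0.789 / 0.223 = 3.5381
n = ln(1.0) / ln(3.5381) = 0.0
Nearest integer order:

0


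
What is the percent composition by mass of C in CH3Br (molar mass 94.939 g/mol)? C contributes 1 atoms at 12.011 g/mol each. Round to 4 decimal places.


pct = 100 * (n_elem * M_elem) / M_total
mass_contribution = 1 * 12.011 = 12.011 g/mol
pct = 100 * 12.011 / 94.939
pct = 12.65128135 %, rounded to 4 dp:

12.6513 %


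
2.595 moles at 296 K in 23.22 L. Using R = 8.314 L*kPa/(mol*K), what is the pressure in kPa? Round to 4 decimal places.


PV = nRT, solve for P = nRT / V.
nRT = 2.595 * 8.314 * 296 = 6386.1497
P = 6386.1497 / 23.22
P = 275.02798019 kPa, rounded to 4 dp:

275.0280 kPa


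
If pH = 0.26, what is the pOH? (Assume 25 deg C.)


At 25 deg C, pH + pOH = 14.
pOH = 14 - pH = 14 - 0.26
pOH = 13.74:

13.74


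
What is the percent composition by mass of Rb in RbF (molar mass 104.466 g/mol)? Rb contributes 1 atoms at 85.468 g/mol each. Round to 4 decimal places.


pct = 100 * (n_elem * M_elem) / M_total
mass_contribution = 1 * 85.468 = 85.468 g/mol
pct = 100 * 85.468 / 104.466
pct = 81.81417878 %, rounded to 4 dp:

81.8142 %


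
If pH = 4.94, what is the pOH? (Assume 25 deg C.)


At 25 deg C, pH + pOH = 14.
pOH = 14 - pH = 14 - 4.94
pOH = 9.06:

9.06


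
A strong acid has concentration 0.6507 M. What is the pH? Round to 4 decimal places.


A strong acid dissociates completely, so [H+] equals the given concentration.
pH = -log10([H+]) = -log10(0.6507)
pH = 0.18661919, rounded to 4 dp:

0.1866


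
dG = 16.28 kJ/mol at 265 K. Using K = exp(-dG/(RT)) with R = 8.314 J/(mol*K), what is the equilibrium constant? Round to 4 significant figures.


dG is in kJ/mol; multiply by 1000 to match R in J/(mol*K).
RT = 8.314 * 265 = 2203.21 J/mol
exponent = -dG*1000 / (RT) = -(16.28*1000) / 2203.21 = -7.38921846
K = exp(-7.38921846)
K = 0.00061787866, rounded to 4 significant figures:

0.0006179


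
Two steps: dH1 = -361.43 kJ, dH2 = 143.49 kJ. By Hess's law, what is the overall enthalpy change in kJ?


Hess's law: enthalpy is a state function, so add the step enthalpies.
dH_total = dH1 + dH2 = -361.43 + (143.49)
dH_total = -217.94 kJ:

-217.94 kJ


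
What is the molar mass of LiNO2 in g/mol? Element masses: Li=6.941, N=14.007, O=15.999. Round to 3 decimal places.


M = sum(count * atomic_mass) over atoms.
M = 1*6.941 + 1*14.007 + 2*15.999
M = 6.941 + 14.007 + 31.998
M = 52.946 g/mol, rounded to 3 dp:

52.946 g/mol


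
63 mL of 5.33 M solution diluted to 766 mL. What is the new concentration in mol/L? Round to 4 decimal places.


Dilution: M1*V1 = M2*V2, solve for M2.
M2 = M1*V1 / V2
M2 = 5.33 * 63 / 766
M2 = 335.79 / 766
M2 = 0.43836815 mol/L, rounded to 4 dp:

0.4384 mol/L


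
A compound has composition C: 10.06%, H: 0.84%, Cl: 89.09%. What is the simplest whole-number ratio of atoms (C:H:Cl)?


Assume 100 g of compound, divide each mass% by atomic mass to get moles, then normalize by the smallest to get a raw atom ratio.
Moles per 100 g: C: 10.06/12.011 = 0.8376, H: 0.84/1.008 = 0.8333, Cl: 89.09/35.453 = 2.5129
Raw ratio (divide by min = 0.8333): C: 1.005, H: 1.0, Cl: 3.015
Multiply by 1 to clear fractions: C: 1.005 ~= 1, H: 1.0 ~= 1, Cl: 3.015 ~= 3
Reduce by GCD to get the simplest whole-number ratio:

1:1:3


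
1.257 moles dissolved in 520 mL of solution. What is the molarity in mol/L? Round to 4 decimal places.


Convert volume to liters: V_L = V_mL / 1000.
V_L = 520 / 1000 = 0.52 L
M = n / V_L = 1.257 / 0.52
M = 2.41730769 mol/L, rounded to 4 dp:

2.4173 mol/L


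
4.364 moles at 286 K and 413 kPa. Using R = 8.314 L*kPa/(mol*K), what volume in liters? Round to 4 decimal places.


PV = nRT, solve for V = nRT / P.
nRT = 4.364 * 8.314 * 286 = 10376.7367
V = 10376.7367 / 413
V = 25.12527046 L, rounded to 4 dp:

25.1253 L


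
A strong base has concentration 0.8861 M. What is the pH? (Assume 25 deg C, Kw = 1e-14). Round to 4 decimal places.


A strong base dissociates completely, so [OH-] equals the given concentration.
pOH = -log10([OH-]) = -log10(0.8861) = 0.052517
pH = 14 - pOH = 14 - 0.052517
pH = 13.947483, rounded to 4 dp:

13.9475


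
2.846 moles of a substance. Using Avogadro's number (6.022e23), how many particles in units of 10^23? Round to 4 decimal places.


N = n * NA, then divide by 1e23 for the requested units.
N / 1e23 = n * 6.022
N / 1e23 = 2.846 * 6.022
N / 1e23 = 17.138612, rounded to 4 dp:

17.1386


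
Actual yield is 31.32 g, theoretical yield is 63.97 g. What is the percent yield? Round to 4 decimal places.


% yield = 100 * actual / theoretical
% yield = 100 * 31.32 / 63.97
% yield = 48.96045021 %, rounded to 4 dp:

48.9605 %


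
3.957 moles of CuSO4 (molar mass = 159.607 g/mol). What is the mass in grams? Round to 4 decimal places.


mass = n * M
mass = 3.957 * 159.607
mass = 631.564899 g, rounded to 4 dp:

631.5649 g


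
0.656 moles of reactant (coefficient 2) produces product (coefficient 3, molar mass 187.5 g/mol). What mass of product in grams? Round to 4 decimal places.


Use the coefficient ratio to convert reactant moles to product moles, then multiply by the product's molar mass.
moles_P = moles_R * (coeff_P / coeff_R) = 0.656 * (3/2) = 0.984
mass_P = moles_P * M_P = 0.984 * 187.5
mass_P = 184.5 g, rounded to 4 dp:

184.5000 g


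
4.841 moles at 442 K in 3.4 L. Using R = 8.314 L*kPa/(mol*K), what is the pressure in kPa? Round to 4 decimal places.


PV = nRT, solve for P = nRT / V.
nRT = 4.841 * 8.314 * 442 = 17789.6487
P = 17789.6487 / 3.4
P = 5232.24961765 kPa, rounded to 4 dp:

5232.2496 kPa


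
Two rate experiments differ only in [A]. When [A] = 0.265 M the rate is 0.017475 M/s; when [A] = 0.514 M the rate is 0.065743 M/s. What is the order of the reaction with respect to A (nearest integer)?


Rate is proportional to [A]^n, so rate2/rate1 = ([A]2/[A]1)^n. Take logs to solve for n.
rate2/rate1 = 0.065743 / 0.017475 = 3.7621
[A]2/[A]1 = 0.514 / 0.265 = 1.9396
n = ln(3.7621) / ln(1.9396) = 2.0
Nearest integer order:

2


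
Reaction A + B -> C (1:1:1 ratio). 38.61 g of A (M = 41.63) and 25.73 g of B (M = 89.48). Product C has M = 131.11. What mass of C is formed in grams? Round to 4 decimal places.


Find moles of each reactant; the smaller value is the limiting reagent in a 1:1:1 reaction, so moles_C equals moles of the limiter.
n_A = mass_A / M_A = 38.61 / 41.63 = 0.927456 mol
n_B = mass_B / M_B = 25.73 / 89.48 = 0.28755 mol
Limiting reagent: B (smaller), n_limiting = 0.28755 mol
mass_C = n_limiting * M_C = 0.28755 * 131.11
mass_C = 37.7006805 g, rounded to 4 dp:

37.7007 g


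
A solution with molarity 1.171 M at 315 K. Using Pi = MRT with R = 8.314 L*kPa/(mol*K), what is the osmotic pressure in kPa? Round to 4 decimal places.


Osmotic pressure (van't Hoff): Pi = M*R*T.
RT = 8.314 * 315 = 2618.91
Pi = 1.171 * 2618.91
Pi = 3066.74361 kPa, rounded to 4 dp:

3066.7436 kPa


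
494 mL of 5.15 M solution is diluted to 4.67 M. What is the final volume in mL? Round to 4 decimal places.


Dilution: M1*V1 = M2*V2, solve for V2.
V2 = M1*V1 / M2
V2 = 5.15 * 494 / 4.67
V2 = 2544.1 / 4.67
V2 = 544.7751606 mL, rounded to 4 dp:

544.7752 mL


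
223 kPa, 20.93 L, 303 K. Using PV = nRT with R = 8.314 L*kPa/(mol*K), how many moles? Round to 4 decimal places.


PV = nRT, solve for n = PV / (RT).
PV = 223 * 20.93 = 4667.39
RT = 8.314 * 303 = 2519.142
n = 4667.39 / 2519.142
n = 1.85276971 mol, rounded to 4 dp:

1.8528 mol


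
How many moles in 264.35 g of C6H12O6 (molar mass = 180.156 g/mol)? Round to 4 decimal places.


n = mass / M
n = 264.35 / 180.156
n = 1.46733942 mol, rounded to 4 dp:

1.4673 mol


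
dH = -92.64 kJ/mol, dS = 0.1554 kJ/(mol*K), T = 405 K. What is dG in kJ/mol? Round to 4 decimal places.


Gibbs: dG = dH - T*dS (consistent units, dS already in kJ/(mol*K)).
T*dS = 405 * 0.1554 = 62.937
dG = -92.64 - (62.937)
dG = -155.577 kJ/mol, rounded to 4 dp:

-155.5770 kJ/mol


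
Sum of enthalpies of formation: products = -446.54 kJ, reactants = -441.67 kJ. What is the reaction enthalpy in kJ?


dH_rxn = sum(dH_f products) - sum(dH_f reactants)
dH_rxn = -446.54 - (-441.67)
dH_rxn = -4.87 kJ:

-4.87 kJ


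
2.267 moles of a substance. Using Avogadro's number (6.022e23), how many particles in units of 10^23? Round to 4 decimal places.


N = n * NA, then divide by 1e23 for the requested units.
N / 1e23 = n * 6.022
N / 1e23 = 2.267 * 6.022
N / 1e23 = 13.651874, rounded to 4 dp:

13.6519


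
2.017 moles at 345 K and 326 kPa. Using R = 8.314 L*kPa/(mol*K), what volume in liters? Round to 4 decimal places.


PV = nRT, solve for V = nRT / P.
nRT = 2.017 * 8.314 * 345 = 5785.4216
V = 5785.4216 / 326
V = 17.74669202 L, rounded to 4 dp:

17.7467 L


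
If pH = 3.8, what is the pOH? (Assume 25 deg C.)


At 25 deg C, pH + pOH = 14.
pOH = 14 - pH = 14 - 3.8
pOH = 10.2:

10.20


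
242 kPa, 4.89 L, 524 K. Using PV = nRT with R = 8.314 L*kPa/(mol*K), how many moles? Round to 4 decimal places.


PV = nRT, solve for n = PV / (RT).
PV = 242 * 4.89 = 1183.38
RT = 8.314 * 524 = 4356.536
n = 1183.38 / 4356.536
n = 0.27163324 mol, rounded to 4 dp:

0.2716 mol


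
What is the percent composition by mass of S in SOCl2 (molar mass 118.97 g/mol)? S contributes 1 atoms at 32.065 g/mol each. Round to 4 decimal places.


pct = 100 * (n_elem * M_elem) / M_total
mass_contribution = 1 * 32.065 = 32.065 g/mol
pct = 100 * 32.065 / 118.97
pct = 26.95217282 %, rounded to 4 dp:

26.9522 %


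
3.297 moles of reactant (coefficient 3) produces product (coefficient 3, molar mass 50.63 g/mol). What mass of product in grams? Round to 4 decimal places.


Use the coefficient ratio to convert reactant moles to product moles, then multiply by the product's molar mass.
moles_P = moles_R * (coeff_P / coeff_R) = 3.297 * (3/3) = 3.297
mass_P = moles_P * M_P = 3.297 * 50.63
mass_P = 166.92711 g, rounded to 4 dp:

166.9271 g


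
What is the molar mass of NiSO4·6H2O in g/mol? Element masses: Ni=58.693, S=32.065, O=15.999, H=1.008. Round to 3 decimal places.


M = sum(count * atomic_mass) over atoms.
M = 1*58.693 + 1*32.065 + 10*15.999 + 12*1.008
M = 58.693 + 32.065 + 159.99 + 12.096
M = 262.844 g/mol, rounded to 3 dp:

262.844 g/mol


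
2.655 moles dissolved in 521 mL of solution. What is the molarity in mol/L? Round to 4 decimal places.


Convert volume to liters: V_L = V_mL / 1000.
V_L = 521 / 1000 = 0.521 L
M = n / V_L = 2.655 / 0.521
M = 5.09596929 mol/L, rounded to 4 dp:

5.0960 mol/L


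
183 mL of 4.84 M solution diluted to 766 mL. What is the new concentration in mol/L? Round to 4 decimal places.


Dilution: M1*V1 = M2*V2, solve for M2.
M2 = M1*V1 / V2
M2 = 4.84 * 183 / 766
M2 = 885.72 / 766
M2 = 1.15629243 mol/L, rounded to 4 dp:

1.1563 mol/L


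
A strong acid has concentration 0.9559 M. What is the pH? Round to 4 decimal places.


A strong acid dissociates completely, so [H+] equals the given concentration.
pH = -log10([H+]) = -log10(0.9559)
pH = 0.01958754, rounded to 4 dp:

0.0196


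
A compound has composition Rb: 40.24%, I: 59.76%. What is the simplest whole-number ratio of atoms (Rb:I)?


Assume 100 g of compound, divide each mass% by atomic mass to get moles, then normalize by the smallest to get a raw atom ratio.
Moles per 100 g: Rb: 40.24/85.468 = 0.4708, I: 59.76/126.904 = 0.4709
Raw ratio (divide by min = 0.4708): Rb: 1.0, I: 1.0
Multiply by 1 to clear fractions: Rb: 1.0 ~= 1, I: 1.0 ~= 1
Reduce by GCD to get the simplest whole-number ratio:

1:1


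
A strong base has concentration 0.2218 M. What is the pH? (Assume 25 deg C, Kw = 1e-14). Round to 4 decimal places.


A strong base dissociates completely, so [OH-] equals the given concentration.
pOH = -log10([OH-]) = -log10(0.2218) = 0.654038
pH = 14 - pOH = 14 - 0.654038
pH = 13.345962, rounded to 4 dp:

13.3460


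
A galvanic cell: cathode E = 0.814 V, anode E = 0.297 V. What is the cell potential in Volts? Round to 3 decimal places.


Standard cell potential: E_cell = E_cathode - E_anode.
E_cell = 0.814 - (0.297)
E_cell = 0.517 V, rounded to 3 dp:

0.517 V


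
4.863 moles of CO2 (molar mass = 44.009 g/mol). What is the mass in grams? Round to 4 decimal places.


mass = n * M
mass = 4.863 * 44.009
mass = 214.015767 g, rounded to 4 dp:

214.0158 g


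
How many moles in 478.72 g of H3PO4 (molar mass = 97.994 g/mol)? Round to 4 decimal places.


n = mass / M
n = 478.72 / 97.994
n = 4.88519705 mol, rounded to 4 dp:

4.8852 mol


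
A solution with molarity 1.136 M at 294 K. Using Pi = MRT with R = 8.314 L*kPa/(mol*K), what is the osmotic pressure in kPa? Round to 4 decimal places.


Osmotic pressure (van't Hoff): Pi = M*R*T.
RT = 8.314 * 294 = 2444.316
Pi = 1.136 * 2444.316
Pi = 2776.742976 kPa, rounded to 4 dp:

2776.7430 kPa


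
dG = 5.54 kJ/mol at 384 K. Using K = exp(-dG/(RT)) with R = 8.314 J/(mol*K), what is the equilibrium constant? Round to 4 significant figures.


dG is in kJ/mol; multiply by 1000 to match R in J/(mol*K).
RT = 8.314 * 384 = 3192.576 J/mol
exponent = -dG*1000 / (RT) = -(5.54*1000) / 3192.576 = -1.73527584
K = exp(-1.73527584)
K = 0.17635155, rounded to 4 significant figures:

0.1764


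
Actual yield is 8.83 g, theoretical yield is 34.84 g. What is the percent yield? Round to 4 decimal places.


% yield = 100 * actual / theoretical
% yield = 100 * 8.83 / 34.84
% yield = 25.34443169 %, rounded to 4 dp:

25.3444 %


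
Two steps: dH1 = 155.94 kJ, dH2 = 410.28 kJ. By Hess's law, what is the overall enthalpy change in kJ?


Hess's law: enthalpy is a state function, so add the step enthalpies.
dH_total = dH1 + dH2 = 155.94 + (410.28)
dH_total = 566.22 kJ:

566.22 kJ


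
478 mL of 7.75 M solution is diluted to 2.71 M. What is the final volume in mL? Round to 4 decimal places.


Dilution: M1*V1 = M2*V2, solve for V2.
V2 = M1*V1 / M2
V2 = 7.75 * 478 / 2.71
V2 = 3704.5 / 2.71
V2 = 1366.97416974 mL, rounded to 4 dp:

1366.9742 mL


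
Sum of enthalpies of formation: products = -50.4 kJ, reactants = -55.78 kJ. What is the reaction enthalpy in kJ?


dH_rxn = sum(dH_f products) - sum(dH_f reactants)
dH_rxn = -50.4 - (-55.78)
dH_rxn = 5.38 kJ:

5.38 kJ


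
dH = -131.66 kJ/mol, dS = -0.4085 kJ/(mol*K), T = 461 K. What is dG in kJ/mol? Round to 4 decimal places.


Gibbs: dG = dH - T*dS (consistent units, dS already in kJ/(mol*K)).
T*dS = 461 * -0.4085 = -188.3185
dG = -131.66 - (-188.3185)
dG = 56.6585 kJ/mol, rounded to 4 dp:

56.6585 kJ/mol


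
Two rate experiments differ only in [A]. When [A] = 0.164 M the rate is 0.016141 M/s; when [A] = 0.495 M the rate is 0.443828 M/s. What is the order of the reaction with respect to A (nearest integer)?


Rate is proportional to [A]^n, so rate2/rate1 = ([A]2/[A]1)^n. Take logs to solve for n.
rate2/rate1 = 0.443828 / 0.016141 = 27.4969
[A]2/[A]1 = 0.495 / 0.164 = 3.0183
n = ln(27.4969) / ln(3.0183) = 3.0
Nearest integer order:

3


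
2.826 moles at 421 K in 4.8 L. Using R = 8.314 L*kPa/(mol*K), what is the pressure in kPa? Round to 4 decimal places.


PV = nRT, solve for P = nRT / V.
nRT = 2.826 * 8.314 * 421 = 9891.5482
P = 9891.5482 / 4.8
P = 2060.73920833 kPa, rounded to 4 dp:

2060.7392 kPa


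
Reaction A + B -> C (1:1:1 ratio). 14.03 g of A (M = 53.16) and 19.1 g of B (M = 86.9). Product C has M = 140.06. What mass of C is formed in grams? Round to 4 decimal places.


Find moles of each reactant; the smaller value is the limiting reagent in a 1:1:1 reaction, so moles_C equals moles of the limiter.
n_A = mass_A / M_A = 14.03 / 53.16 = 0.26392 mol
n_B = mass_B / M_B = 19.1 / 86.9 = 0.219793 mol
Limiting reagent: B (smaller), n_limiting = 0.219793 mol
mass_C = n_limiting * M_C = 0.219793 * 140.06
mass_C = 30.78420758 g, rounded to 4 dp:

30.7842 g


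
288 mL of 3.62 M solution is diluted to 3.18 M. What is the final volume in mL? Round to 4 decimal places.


Dilution: M1*V1 = M2*V2, solve for V2.
V2 = M1*V1 / M2
V2 = 3.62 * 288 / 3.18
V2 = 1042.56 / 3.18
V2 = 327.8490566 mL, rounded to 4 dp:

327.8491 mL


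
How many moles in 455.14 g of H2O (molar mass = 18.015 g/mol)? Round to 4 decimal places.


n = mass / M
n = 455.14 / 18.015
n = 25.2645018 mol, rounded to 4 dp:

25.2645 mol


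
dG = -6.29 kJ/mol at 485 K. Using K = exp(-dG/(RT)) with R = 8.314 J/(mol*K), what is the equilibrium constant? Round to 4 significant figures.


dG is in kJ/mol; multiply by 1000 to match R in J/(mol*K).
RT = 8.314 * 485 = 4032.29 J/mol
exponent = -dG*1000 / (RT) = -(-6.29*1000) / 4032.29 = 1.55990765
K = exp(1.55990765)
K = 4.7583818, rounded to 4 significant figures:

4.758


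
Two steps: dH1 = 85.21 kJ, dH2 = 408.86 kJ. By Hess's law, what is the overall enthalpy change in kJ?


Hess's law: enthalpy is a state function, so add the step enthalpies.
dH_total = dH1 + dH2 = 85.21 + (408.86)
dH_total = 494.07 kJ:

494.07 kJ


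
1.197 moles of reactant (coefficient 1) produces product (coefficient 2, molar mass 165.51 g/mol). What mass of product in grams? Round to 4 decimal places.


Use the coefficient ratio to convert reactant moles to product moles, then multiply by the product's molar mass.
moles_P = moles_R * (coeff_P / coeff_R) = 1.197 * (2/1) = 2.394
mass_P = moles_P * M_P = 2.394 * 165.51
mass_P = 396.23094 g, rounded to 4 dp:

396.2309 g


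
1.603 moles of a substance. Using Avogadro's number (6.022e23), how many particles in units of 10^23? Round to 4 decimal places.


N = n * NA, then divide by 1e23 for the requested units.
N / 1e23 = n * 6.022
N / 1e23 = 1.603 * 6.022
N / 1e23 = 9.653266, rounded to 4 dp:

9.6533


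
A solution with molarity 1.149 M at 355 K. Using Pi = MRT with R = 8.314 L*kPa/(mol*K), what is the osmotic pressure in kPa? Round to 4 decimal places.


Osmotic pressure (van't Hoff): Pi = M*R*T.
RT = 8.314 * 355 = 2951.47
Pi = 1.149 * 2951.47
Pi = 3391.23903 kPa, rounded to 4 dp:

3391.2390 kPa


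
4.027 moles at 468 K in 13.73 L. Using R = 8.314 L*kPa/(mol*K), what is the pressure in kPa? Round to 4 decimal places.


PV = nRT, solve for P = nRT / V.
nRT = 4.027 * 8.314 * 468 = 15668.8637
P = 15668.8637 / 13.73
P = 1141.21367079 kPa, rounded to 4 dp:

1141.2137 kPa


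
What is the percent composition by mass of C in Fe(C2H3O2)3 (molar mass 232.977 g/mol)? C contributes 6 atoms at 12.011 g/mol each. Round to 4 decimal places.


pct = 100 * (n_elem * M_elem) / M_total
mass_contribution = 6 * 12.011 = 72.066 g/mol
pct = 100 * 72.066 / 232.977
pct = 30.93266717 %, rounded to 4 dp:

30.9327 %


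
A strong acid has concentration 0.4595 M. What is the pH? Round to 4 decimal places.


A strong acid dissociates completely, so [H+] equals the given concentration.
pH = -log10([H+]) = -log10(0.4595)
pH = 0.33771448, rounded to 4 dp:

0.3377


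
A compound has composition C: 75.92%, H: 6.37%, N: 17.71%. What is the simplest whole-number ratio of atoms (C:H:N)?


Assume 100 g of compound, divide each mass% by atomic mass to get moles, then normalize by the smallest to get a raw atom ratio.
Moles per 100 g: C: 75.92/12.011 = 6.3209, H: 6.37/1.008 = 6.3194, N: 17.71/14.007 = 1.2644
Raw ratio (divide by min = 1.2644): C: 4.999, H: 4.998, N: 1.0
Multiply by 1 to clear fractions: C: 4.999 ~= 5, H: 4.998 ~= 5, N: 1.0 ~= 1
Reduce by GCD to get the simplest whole-number ratio:

5:5:1


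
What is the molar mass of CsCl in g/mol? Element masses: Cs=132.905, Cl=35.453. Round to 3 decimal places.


M = sum(count * atomic_mass) over atoms.
M = 1*132.905 + 1*35.453
M = 132.905 + 35.453
M = 168.358 g/mol, rounded to 3 dp:

168.358 g/mol


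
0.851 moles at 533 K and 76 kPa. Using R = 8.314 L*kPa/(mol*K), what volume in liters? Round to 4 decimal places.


PV = nRT, solve for V = nRT / P.
nRT = 0.851 * 8.314 * 533 = 3771.0891
V = 3771.0891 / 76
V = 49.61959342 L, rounded to 4 dp:

49.6196 L


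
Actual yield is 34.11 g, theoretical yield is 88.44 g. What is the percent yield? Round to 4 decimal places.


% yield = 100 * actual / theoretical
% yield = 100 * 34.11 / 88.44
% yield = 38.56852103 %, rounded to 4 dp:

38.5685 %


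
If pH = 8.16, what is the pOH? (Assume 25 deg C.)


At 25 deg C, pH + pOH = 14.
pOH = 14 - pH = 14 - 8.16
pOH = 5.84:

5.84


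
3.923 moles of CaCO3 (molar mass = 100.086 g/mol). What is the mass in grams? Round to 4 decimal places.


mass = n * M
mass = 3.923 * 100.086
mass = 392.637378 g, rounded to 4 dp:

392.6374 g


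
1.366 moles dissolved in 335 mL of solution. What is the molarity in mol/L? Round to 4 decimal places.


Convert volume to liters: V_L = V_mL / 1000.
V_L = 335 / 1000 = 0.335 L
M = n / V_L = 1.366 / 0.335
M = 4.07761194 mol/L, rounded to 4 dp:

4.0776 mol/L


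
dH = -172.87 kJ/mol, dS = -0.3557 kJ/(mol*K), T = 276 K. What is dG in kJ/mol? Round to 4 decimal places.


Gibbs: dG = dH - T*dS (consistent units, dS already in kJ/(mol*K)).
T*dS = 276 * -0.3557 = -98.1732
dG = -172.87 - (-98.1732)
dG = -74.6968 kJ/mol, rounded to 4 dp:

-74.6968 kJ/mol


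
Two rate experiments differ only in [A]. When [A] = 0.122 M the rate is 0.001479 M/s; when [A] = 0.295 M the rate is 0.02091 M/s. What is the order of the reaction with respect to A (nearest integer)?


Rate is proportional to [A]^n, so rate2/rate1 = ([A]2/[A]1)^n. Take logs to solve for n.
rate2/rate1 = 0.02091 / 0.001479 = 14.1379
[A]2/[A]1 = 0.295 / 0.122 = 2.418
n = ln(14.1379) / ln(2.418) = 3.0
Nearest integer order:

3


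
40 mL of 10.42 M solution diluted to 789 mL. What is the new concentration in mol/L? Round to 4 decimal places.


Dilution: M1*V1 = M2*V2, solve for M2.
M2 = M1*V1 / V2
M2 = 10.42 * 40 / 789
M2 = 416.8 / 789
M2 = 0.52826362 mol/L, rounded to 4 dp:

0.5283 mol/L


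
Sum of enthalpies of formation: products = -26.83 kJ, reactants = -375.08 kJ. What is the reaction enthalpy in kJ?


dH_rxn = sum(dH_f products) - sum(dH_f reactants)
dH_rxn = -26.83 - (-375.08)
dH_rxn = 348.25 kJ:

348.25 kJ


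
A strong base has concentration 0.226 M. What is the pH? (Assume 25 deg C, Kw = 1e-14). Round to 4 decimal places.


A strong base dissociates completely, so [OH-] equals the given concentration.
pOH = -log10([OH-]) = -log10(0.226) = 0.645892
pH = 14 - pOH = 14 - 0.645892
pH = 13.354108, rounded to 4 dp:

13.3541


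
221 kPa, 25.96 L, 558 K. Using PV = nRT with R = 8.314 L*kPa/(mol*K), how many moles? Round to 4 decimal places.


PV = nRT, solve for n = PV / (RT).
PV = 221 * 25.96 = 5737.16
RT = 8.314 * 558 = 4639.212
n = 5737.16 / 4639.212
n = 1.23666692 mol, rounded to 4 dp:

1.2367 mol


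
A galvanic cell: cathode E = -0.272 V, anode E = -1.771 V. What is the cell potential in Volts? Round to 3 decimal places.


Standard cell potential: E_cell = E_cathode - E_anode.
E_cell = -0.272 - (-1.771)
E_cell = 1.499 V, rounded to 3 dp:

1.499 V


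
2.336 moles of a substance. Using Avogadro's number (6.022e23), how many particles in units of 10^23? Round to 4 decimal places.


N = n * NA, then divide by 1e23 for the requested units.
N / 1e23 = n * 6.022
N / 1e23 = 2.336 * 6.022
N / 1e23 = 14.067392, rounded to 4 dp:

14.0674


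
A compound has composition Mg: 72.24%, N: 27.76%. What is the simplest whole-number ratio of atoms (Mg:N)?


Assume 100 g of compound, divide each mass% by atomic mass to get moles, then normalize by the smallest to get a raw atom ratio.
Moles per 100 g: Mg: 72.24/24.305 = 2.9722, N: 27.76/14.007 = 1.9819
Raw ratio (divide by min = 1.9819): Mg: 1.5, N: 1.0
Multiply by 2 to clear fractions: Mg: 2.999 ~= 3, N: 2.0 ~= 2
Reduce by GCD to get the simplest whole-number ratio:

3:2


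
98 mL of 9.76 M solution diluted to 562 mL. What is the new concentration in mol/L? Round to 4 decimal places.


Dilution: M1*V1 = M2*V2, solve for M2.
M2 = M1*V1 / V2
M2 = 9.76 * 98 / 562
M2 = 956.48 / 562
M2 = 1.70192171 mol/L, rounded to 4 dp:

1.7019 mol/L


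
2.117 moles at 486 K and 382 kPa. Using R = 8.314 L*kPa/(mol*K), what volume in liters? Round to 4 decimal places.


PV = nRT, solve for V = nRT / P.
nRT = 2.117 * 8.314 * 486 = 8553.9587
V = 8553.9587 / 382
V = 22.39256204 L, rounded to 4 dp:

22.3926 L
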